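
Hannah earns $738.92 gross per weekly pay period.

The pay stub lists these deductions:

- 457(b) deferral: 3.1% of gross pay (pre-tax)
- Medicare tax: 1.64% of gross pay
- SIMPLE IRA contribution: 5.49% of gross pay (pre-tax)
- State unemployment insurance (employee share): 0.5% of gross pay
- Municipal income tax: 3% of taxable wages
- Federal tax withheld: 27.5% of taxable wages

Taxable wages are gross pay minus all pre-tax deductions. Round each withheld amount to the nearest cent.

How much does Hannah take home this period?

$453.62

457(b) deferral: $738.92 × 0.031 = $22.91
SIMPLE IRA contribution: $738.92 × 0.0549 = $40.57
Pre-tax total = $22.91 + $40.57 = $63.48
Taxable wages = $738.92 − $63.48 = $675.44
Municipal income tax: $675.44 × 0.03 = $20.26
Federal tax withheld: $675.44 × 0.275 = $185.75
Medicare tax: $738.92 × 0.0164 = $12.12
State unemployment insurance (employee share): $738.92 × 0.005 = $3.69
Total deductions = $22.91 + $40.57 + $20.26 + $185.75 + $12.12 + $3.69 = $285.30
Net pay = $738.92 − $285.30 = $453.62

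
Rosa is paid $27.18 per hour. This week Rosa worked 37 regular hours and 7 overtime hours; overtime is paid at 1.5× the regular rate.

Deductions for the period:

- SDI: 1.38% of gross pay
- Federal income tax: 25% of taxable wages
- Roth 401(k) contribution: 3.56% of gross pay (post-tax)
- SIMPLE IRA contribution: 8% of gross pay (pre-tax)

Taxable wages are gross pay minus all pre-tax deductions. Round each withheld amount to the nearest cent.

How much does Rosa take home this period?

$827.05

Regular pay: 37 × $27.18 = $1,005.66
Overtime pay: 7 × $27.18 × 1.5 = $285.39
Gross pay = $1,005.66 + $285.39 = $1,291.05
SIMPLE IRA contribution: $1,291.05 × 0.08 = $103.28
Taxable wages = $1,291.05 − $103.28 = $1,187.77
Federal income tax: $1,187.77 × 0.25 = $296.94
SDI: $1,291.05 × 0.0138 = $17.82
Roth 401(k) contribution: $1,291.05 × 0.0356 = $45.96
Total deductions = $103.28 + $296.94 + $17.82 + $45.96 = $464.00
Net pay = $1,291.05 − $464.00 = $827.05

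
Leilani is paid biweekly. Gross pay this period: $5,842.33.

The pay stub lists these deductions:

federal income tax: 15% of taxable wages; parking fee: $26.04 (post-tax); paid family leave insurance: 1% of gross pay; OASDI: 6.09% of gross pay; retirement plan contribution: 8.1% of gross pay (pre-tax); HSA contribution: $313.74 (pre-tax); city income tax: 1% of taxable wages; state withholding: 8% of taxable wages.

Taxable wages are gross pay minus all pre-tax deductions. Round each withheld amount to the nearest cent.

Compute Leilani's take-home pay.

$3,401.82

Retirement plan contribution: $5,842.33 × 0.081 = $473.23
HSA contribution: $313.74
Pre-tax total = $473.23 + $313.74 = $786.97
Taxable wages = $5,842.33 − $786.97 = $5,055.36
State withholding: $5,055.36 × 0.08 = $404.43
Federal income tax: $5,055.36 × 0.15 = $758.30
City income tax: $5,055.36 × 0.01 = $50.55
Paid family leave insurance: $5,842.33 × 0.01 = $58.42
OASDI: $5,842.33 × 0.0609 = $355.80
Parking fee: $26.04
Total deductions = $473.23 + $313.74 + $404.43 + $758.30 + $50.55 + $58.42 + $355.80 + $26.04 = $2,440.51
Net pay = $5,842.33 − $2,440.51 = $3,401.82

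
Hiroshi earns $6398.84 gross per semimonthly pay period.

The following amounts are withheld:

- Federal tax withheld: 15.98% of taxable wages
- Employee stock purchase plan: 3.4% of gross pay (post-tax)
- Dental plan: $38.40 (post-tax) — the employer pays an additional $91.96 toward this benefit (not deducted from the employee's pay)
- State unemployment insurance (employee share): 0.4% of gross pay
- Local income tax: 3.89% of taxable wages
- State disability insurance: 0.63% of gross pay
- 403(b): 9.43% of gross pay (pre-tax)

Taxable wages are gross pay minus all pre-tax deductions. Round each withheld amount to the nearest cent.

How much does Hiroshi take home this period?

$4322.01

403(b): $6398.84 × 0.0943 = $603.41
Taxable wages = $6398.84 − $603.41 = $5795.43
Federal tax withheld: $5795.43 × 0.1598 = $926.11
Local income tax: $5795.43 × 0.0389 = $225.44
State disability insurance: $6398.84 × 0.0063 = $40.31
State unemployment insurance (employee share): $6398.84 × 0.004 = $25.60
Dental plan: $38.40
Employee stock purchase plan: $6398.84 × 0.034 = $217.56
(Employer's $91.96 toward dental plan is not withheld from the employee.)
Total deductions = $603.41 + $926.11 + $225.44 + $40.31 + $25.60 + $38.40 + $217.56 = $2076.83
Net pay = $6398.84 − $2076.83 = $4322.01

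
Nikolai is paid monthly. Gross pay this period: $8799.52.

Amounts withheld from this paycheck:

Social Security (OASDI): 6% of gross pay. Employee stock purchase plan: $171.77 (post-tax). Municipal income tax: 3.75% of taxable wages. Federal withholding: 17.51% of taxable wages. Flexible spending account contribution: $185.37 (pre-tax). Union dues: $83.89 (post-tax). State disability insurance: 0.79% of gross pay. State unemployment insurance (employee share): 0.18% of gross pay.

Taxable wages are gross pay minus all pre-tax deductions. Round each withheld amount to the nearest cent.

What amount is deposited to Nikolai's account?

Flexible spending account contribution: $185.37
Taxable wages = $8799.52 − $185.37 = $8614.15
Federal withholding: $8614.15 × 0.1751 = $1508.34
Municipal income tax: $8614.15 × 0.0375 = $323.03
Social Security (OASDI): $8799.52 × 0.06 = $527.97
State disability insurance: $8799.52 × 0.0079 = $69.52
State unemployment insurance (employee share): $8799.52 × 0.0018 = $15.84
Employee stock purchase plan: $171.77
Union dues: $83.89
Total deductions = $185.37 + $1508.34 + $323.03 + $527.97 + $69.52 + $15.84 + $171.77 + $83.89 = $2885.73
Net pay = $8799.52 − $2885.73 = $5913.79

$5913.79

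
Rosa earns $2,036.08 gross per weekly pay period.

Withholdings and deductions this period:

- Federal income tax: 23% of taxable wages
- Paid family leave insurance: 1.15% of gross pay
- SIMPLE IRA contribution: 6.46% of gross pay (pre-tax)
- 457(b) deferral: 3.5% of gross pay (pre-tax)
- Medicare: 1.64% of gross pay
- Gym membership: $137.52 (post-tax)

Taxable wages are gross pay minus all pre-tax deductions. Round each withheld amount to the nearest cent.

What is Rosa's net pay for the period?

SIMPLE IRA contribution: $2,036.08 × 0.0646 = $131.53
457(b) deferral: $2,036.08 × 0.035 = $71.26
Pre-tax total = $131.53 + $71.26 = $202.79
Taxable wages = $2,036.08 − $202.79 = $1,833.29
Federal income tax: $1,833.29 × 0.23 = $421.66
Paid family leave insurance: $2,036.08 × 0.0115 = $23.41
Medicare: $2,036.08 × 0.0164 = $33.39
Gym membership: $137.52
Total deductions = $131.53 + $71.26 + $421.66 + $23.41 + $33.39 + $137.52 = $818.77
Net pay = $2,036.08 − $818.77 = $1,217.31

$1,217.31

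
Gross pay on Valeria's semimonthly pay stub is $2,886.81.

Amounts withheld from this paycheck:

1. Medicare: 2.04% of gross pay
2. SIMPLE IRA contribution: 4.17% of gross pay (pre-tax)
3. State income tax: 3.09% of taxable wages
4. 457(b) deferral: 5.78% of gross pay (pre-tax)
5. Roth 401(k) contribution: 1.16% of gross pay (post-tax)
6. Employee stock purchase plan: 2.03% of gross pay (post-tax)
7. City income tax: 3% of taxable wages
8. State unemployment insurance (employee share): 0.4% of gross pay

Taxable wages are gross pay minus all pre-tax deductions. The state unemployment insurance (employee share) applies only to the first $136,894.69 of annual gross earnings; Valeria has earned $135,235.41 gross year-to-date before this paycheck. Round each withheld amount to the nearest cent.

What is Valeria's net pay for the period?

$2,283.63

SIMPLE IRA contribution: $2,886.81 × 0.0417 = $120.38
457(b) deferral: $2,886.81 × 0.0578 = $166.86
Pre-tax total = $120.38 + $166.86 = $287.24
Taxable wages = $2,886.81 − $287.24 = $2,599.57
City income tax: $2,599.57 × 0.03 = $77.99
State income tax: $2,599.57 × 0.0309 = $80.33
Medicare: $2,886.81 × 0.0204 = $58.89
State unemployment insurance (employee share): only $136,894.69 − $135,235.41 = $1,659.28 of this check is subject → $1,659.28 × 0.004 = $6.64
Roth 401(k) contribution: $2,886.81 × 0.0116 = $33.49
Employee stock purchase plan: $2,886.81 × 0.0203 = $58.60
Total deductions = $120.38 + $166.86 + $77.99 + $80.33 + $58.89 + $6.64 + $33.49 + $58.60 = $603.18
Net pay = $2,886.81 − $603.18 = $2,283.63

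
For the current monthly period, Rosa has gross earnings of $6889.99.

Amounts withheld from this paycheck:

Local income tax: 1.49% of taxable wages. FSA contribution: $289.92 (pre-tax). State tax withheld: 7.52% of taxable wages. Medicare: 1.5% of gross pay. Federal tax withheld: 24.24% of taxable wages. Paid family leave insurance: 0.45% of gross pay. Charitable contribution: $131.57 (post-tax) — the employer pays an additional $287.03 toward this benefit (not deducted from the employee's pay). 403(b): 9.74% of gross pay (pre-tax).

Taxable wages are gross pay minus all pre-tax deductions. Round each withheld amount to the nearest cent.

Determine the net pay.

FSA contribution: $289.92
403(b): $6889.99 × 0.0974 = $671.09
Pre-tax total = $289.92 + $671.09 = $961.01
Taxable wages = $6889.99 − $961.01 = $5928.98
State tax withheld: $5928.98 × 0.0752 = $445.86
Federal tax withheld: $5928.98 × 0.2424 = $1437.18
Local income tax: $5928.98 × 0.0149 = $88.34
Medicare: $6889.99 × 0.015 = $103.35
Paid family leave insurance: $6889.99 × 0.0045 = $31.00
Charitable contribution: $131.57
(Employer's $287.03 toward charitable contribution is not withheld from the employee.)
Total deductions = $289.92 + $671.09 + $445.86 + $1437.18 + $88.34 + $103.35 + $31.00 + $131.57 = $3198.31
Net pay = $6889.99 − $3198.31 = $3691.68

$3691.68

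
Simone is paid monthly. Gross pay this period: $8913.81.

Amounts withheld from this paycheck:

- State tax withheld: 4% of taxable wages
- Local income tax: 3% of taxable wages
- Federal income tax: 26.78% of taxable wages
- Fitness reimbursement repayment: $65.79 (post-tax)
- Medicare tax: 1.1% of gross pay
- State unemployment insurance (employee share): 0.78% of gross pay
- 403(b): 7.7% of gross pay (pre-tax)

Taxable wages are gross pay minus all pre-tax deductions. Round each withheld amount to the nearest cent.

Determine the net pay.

403(b): $8913.81 × 0.077 = $686.36
Taxable wages = $8913.81 − $686.36 = $8227.45
Federal income tax: $8227.45 × 0.2678 = $2203.31
State tax withheld: $8227.45 × 0.04 = $329.10
Local income tax: $8227.45 × 0.03 = $246.82
Medicare tax: $8913.81 × 0.011 = $98.05
State unemployment insurance (employee share): $8913.81 × 0.0078 = $69.53
Fitness reimbursement repayment: $65.79
Total deductions = $686.36 + $2203.31 + $329.10 + $246.82 + $98.05 + $69.53 + $65.79 = $3698.96
Net pay = $8913.81 − $3698.96 = $5214.85

$5214.85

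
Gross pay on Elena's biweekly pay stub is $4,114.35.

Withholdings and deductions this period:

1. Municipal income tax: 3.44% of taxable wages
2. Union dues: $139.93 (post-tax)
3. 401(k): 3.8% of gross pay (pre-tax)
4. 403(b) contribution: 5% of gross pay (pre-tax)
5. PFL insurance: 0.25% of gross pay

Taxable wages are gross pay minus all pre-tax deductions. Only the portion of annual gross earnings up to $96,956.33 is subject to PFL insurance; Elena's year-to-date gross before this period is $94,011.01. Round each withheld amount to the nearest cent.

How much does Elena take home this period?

403(b) contribution: $4,114.35 × 0.05 = $205.72
401(k): $4,114.35 × 0.038 = $156.35
Pre-tax total = $205.72 + $156.35 = $362.07
Taxable wages = $4,114.35 − $362.07 = $3,752.28
Municipal income tax: $3,752.28 × 0.0344 = $129.08
PFL insurance: only $96,956.33 − $94,011.01 = $2,945.32 of this check is subject → $2,945.32 × 0.0025 = $7.36
Union dues: $139.93
Total deductions = $205.72 + $156.35 + $129.08 + $7.36 + $139.93 = $638.44
Net pay = $4,114.35 − $638.44 = $3,475.91

$3,475.91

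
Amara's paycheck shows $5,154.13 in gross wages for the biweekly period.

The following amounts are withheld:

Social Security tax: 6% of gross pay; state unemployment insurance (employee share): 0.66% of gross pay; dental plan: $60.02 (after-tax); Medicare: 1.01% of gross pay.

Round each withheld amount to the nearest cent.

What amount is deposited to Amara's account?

Medicare: $5,154.13 × 0.0101 = $52.06
Social Security tax: $5,154.13 × 0.06 = $309.25
State unemployment insurance (employee share): $5,154.13 × 0.0066 = $34.02
Dental plan: $60.02
Total deductions = $52.06 + $309.25 + $34.02 + $60.02 = $455.35
Net pay = $5,154.13 − $455.35 = $4,698.78

$4,698.78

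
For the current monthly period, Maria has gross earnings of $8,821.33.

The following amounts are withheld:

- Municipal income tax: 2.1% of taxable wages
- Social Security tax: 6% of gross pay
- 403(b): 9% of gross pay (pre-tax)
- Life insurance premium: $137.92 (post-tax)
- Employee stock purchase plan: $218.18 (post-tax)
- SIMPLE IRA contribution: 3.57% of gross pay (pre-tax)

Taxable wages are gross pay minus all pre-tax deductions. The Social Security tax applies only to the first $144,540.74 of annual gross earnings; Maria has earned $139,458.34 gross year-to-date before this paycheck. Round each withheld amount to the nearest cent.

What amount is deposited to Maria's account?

$6,889.49

SIMPLE IRA contribution: $8,821.33 × 0.0357 = $314.92
403(b): $8,821.33 × 0.09 = $793.92
Pre-tax total = $314.92 + $793.92 = $1,108.84
Taxable wages = $8,821.33 − $1,108.84 = $7,712.49
Municipal income tax: $7,712.49 × 0.021 = $161.96
Social Security tax: only $144,540.74 − $139,458.34 = $5,082.40 of this check is subject → $5,082.40 × 0.06 = $304.94
Life insurance premium: $137.92
Employee stock purchase plan: $218.18
Total deductions = $314.92 + $793.92 + $161.96 + $304.94 + $137.92 + $218.18 = $1,931.84
Net pay = $8,821.33 − $1,931.84 = $6,889.49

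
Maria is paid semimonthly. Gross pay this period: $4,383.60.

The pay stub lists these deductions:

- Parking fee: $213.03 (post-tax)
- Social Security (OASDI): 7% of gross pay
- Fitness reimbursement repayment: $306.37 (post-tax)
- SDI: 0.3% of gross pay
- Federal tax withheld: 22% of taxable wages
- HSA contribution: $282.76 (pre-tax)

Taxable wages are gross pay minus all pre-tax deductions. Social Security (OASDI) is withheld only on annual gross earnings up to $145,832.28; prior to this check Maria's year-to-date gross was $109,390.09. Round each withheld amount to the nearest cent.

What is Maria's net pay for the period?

HSA contribution: $282.76
Taxable wages = $4,383.60 − $282.76 = $4,100.84
Federal tax withheld: $4,100.84 × 0.22 = $902.18
Social Security (OASDI): cap not yet reached, full $4,383.60 is subject → $4,383.60 × 0.07 = $306.85
SDI: $4,383.60 × 0.003 = $13.15
Fitness reimbursement repayment: $306.37
Parking fee: $213.03
Total deductions = $282.76 + $902.18 + $306.85 + $13.15 + $306.37 + $213.03 = $2,024.34
Net pay = $4,383.60 − $2,024.34 = $2,359.26

$2,359.26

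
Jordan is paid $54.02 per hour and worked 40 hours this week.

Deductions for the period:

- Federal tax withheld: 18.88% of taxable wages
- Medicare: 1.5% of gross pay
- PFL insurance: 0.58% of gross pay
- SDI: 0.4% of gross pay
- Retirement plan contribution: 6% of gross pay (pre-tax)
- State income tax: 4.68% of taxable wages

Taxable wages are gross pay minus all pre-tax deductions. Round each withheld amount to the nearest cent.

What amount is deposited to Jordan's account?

$1,499.03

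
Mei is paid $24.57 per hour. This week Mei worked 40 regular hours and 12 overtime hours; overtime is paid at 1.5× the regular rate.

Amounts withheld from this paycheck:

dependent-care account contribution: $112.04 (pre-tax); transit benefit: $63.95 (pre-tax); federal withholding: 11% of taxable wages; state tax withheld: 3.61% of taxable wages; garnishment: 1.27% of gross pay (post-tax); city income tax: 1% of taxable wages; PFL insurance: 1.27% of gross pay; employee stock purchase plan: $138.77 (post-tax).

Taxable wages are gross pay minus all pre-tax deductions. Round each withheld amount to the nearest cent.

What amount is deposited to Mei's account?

$879.12

Regular pay: 40 × $24.57 = $982.80
Overtime pay: 12 × $24.57 × 1.5 = $442.26
Gross pay = $982.80 + $442.26 = $1,425.06
Dependent-care account contribution: $112.04
Transit benefit: $63.95
Pre-tax total = $112.04 + $63.95 = $175.99
Taxable wages = $1,425.06 − $175.99 = $1,249.07
State tax withheld: $1,249.07 × 0.0361 = $45.09
Federal withholding: $1,249.07 × 0.11 = $137.40
City income tax: $1,249.07 × 0.01 = $12.49
PFL insurance: $1,425.06 × 0.0127 = $18.10
Employee stock purchase plan: $138.77
Garnishment: $1,425.06 × 0.0127 = $18.10
Total deductions = $112.04 + $63.95 + $45.09 + $137.40 + $12.49 + $18.10 + $138.77 + $18.10 = $545.94
Net pay = $1,425.06 − $545.94 = $879.12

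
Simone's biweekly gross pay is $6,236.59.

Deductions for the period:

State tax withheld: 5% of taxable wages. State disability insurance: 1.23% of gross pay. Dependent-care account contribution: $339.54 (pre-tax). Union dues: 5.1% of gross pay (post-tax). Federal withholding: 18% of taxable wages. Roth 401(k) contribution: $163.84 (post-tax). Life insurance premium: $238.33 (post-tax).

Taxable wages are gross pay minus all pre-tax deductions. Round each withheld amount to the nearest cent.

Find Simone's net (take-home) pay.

$3,743.78

Dependent-care account contribution: $339.54
Taxable wages = $6,236.59 − $339.54 = $5,897.05
State tax withheld: $5,897.05 × 0.05 = $294.85
Federal withholding: $5,897.05 × 0.18 = $1,061.47
State disability insurance: $6,236.59 × 0.0123 = $76.71
Life insurance premium: $238.33
Roth 401(k) contribution: $163.84
Union dues: $6,236.59 × 0.051 = $318.07
Total deductions = $339.54 + $294.85 + $1,061.47 + $76.71 + $238.33 + $163.84 + $318.07 = $2,492.81
Net pay = $6,236.59 − $2,492.81 = $3,743.78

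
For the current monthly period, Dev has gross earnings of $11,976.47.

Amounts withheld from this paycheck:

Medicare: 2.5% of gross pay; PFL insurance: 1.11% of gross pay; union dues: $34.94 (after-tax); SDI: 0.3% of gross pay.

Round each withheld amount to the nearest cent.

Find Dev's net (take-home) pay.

SDI: $11,976.47 × 0.003 = $35.93
PFL insurance: $11,976.47 × 0.0111 = $132.94
Medicare: $11,976.47 × 0.025 = $299.41
Union dues: $34.94
Total deductions = $35.93 + $132.94 + $299.41 + $34.94 = $503.22
Net pay = $11,976.47 − $503.22 = $11,473.25

$11,473.25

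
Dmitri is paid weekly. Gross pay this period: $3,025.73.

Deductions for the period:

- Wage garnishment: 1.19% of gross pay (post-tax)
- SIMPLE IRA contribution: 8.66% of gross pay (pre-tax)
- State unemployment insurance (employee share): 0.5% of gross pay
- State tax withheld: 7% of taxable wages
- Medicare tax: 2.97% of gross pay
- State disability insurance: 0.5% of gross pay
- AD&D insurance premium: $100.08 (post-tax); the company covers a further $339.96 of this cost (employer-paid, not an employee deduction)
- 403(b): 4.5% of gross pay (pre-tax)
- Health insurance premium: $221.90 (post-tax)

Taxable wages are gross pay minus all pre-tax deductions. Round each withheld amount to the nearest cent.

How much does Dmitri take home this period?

403(b): $3,025.73 × 0.045 = $136.16
SIMPLE IRA contribution: $3,025.73 × 0.0866 = $262.03
Pre-tax total = $136.16 + $262.03 = $398.19
Taxable wages = $3,025.73 − $398.19 = $2,627.54
State tax withheld: $2,627.54 × 0.07 = $183.93
Medicare tax: $3,025.73 × 0.0297 = $89.86
State unemployment insurance (employee share): $3,025.73 × 0.005 = $15.13
State disability insurance: $3,025.73 × 0.005 = $15.13
Wage garnishment: $3,025.73 × 0.0119 = $36.01
AD&D insurance premium: $100.08
Health insurance premium: $221.90
(Employer's $339.96 toward AD&D insurance premium is not withheld from the employee.)
Total deductions = $136.16 + $262.03 + $183.93 + $89.86 + $15.13 + $15.13 + $36.01 + $100.08 + $221.90 = $1,060.23
Net pay = $3,025.73 − $1,060.23 = $1,965.50

$1,965.50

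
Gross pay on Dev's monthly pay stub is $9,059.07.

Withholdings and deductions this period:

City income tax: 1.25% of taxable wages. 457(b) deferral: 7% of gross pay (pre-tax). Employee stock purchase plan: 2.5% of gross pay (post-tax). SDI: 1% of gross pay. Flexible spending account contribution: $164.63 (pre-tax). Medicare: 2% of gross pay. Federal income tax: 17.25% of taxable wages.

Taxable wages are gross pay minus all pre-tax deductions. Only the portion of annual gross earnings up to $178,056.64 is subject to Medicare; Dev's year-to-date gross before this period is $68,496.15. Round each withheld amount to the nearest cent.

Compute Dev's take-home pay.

$6,233.91

Flexible spending account contribution: $164.63
457(b) deferral: $9,059.07 × 0.07 = $634.13
Pre-tax total = $164.63 + $634.13 = $798.76
Taxable wages = $9,059.07 − $798.76 = $8,260.31
Federal income tax: $8,260.31 × 0.1725 = $1,424.90
City income tax: $8,260.31 × 0.0125 = $103.25
Medicare: cap not yet reached, full $9,059.07 is subject → $9,059.07 × 0.02 = $181.18
SDI: $9,059.07 × 0.01 = $90.59
Employee stock purchase plan: $9,059.07 × 0.025 = $226.48
Total deductions = $164.63 + $634.13 + $1,424.90 + $103.25 + $181.18 + $90.59 + $226.48 = $2,825.16
Net pay = $9,059.07 − $2,825.16 = $6,233.91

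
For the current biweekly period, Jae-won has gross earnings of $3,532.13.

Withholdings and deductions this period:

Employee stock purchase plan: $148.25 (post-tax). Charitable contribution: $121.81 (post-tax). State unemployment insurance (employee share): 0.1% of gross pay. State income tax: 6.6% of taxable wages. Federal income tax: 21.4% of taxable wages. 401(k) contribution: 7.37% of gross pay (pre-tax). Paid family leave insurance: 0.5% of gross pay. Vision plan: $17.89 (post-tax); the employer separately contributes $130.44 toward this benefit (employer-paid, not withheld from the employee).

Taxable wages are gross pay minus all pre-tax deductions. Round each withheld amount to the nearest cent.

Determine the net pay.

401(k) contribution: $3,532.13 × 0.0737 = $260.32
Taxable wages = $3,532.13 − $260.32 = $3,271.81
Federal income tax: $3,271.81 × 0.214 = $700.17
State income tax: $3,271.81 × 0.066 = $215.94
Paid family leave insurance: $3,532.13 × 0.005 = $17.66
State unemployment insurance (employee share): $3,532.13 × 0.001 = $3.53
Charitable contribution: $121.81
Vision plan: $17.89
Employee stock purchase plan: $148.25
(Employer's $130.44 toward vision plan is not withheld from the employee.)
Total deductions = $260.32 + $700.17 + $215.94 + $17.66 + $3.53 + $121.81 + $17.89 + $148.25 = $1,485.57
Net pay = $3,532.13 − $1,485.57 = $2,046.56

$2,046.56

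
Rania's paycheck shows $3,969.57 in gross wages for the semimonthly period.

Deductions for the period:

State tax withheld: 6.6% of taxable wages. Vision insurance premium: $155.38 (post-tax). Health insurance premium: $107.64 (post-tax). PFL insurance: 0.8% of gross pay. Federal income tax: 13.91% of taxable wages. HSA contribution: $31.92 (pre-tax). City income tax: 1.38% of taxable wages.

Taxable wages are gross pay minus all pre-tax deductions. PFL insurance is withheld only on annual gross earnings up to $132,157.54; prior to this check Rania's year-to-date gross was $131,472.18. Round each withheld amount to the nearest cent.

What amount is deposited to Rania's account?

HSA contribution: $31.92
Taxable wages = $3,969.57 − $31.92 = $3,937.65
City income tax: $3,937.65 × 0.0138 = $54.34
State tax withheld: $3,937.65 × 0.066 = $259.88
Federal income tax: $3,937.65 × 0.1391 = $547.73
PFL insurance: only $132,157.54 − $131,472.18 = $685.36 of this check is subject → $685.36 × 0.008 = $5.48
Vision insurance premium: $155.38
Health insurance premium: $107.64
Total deductions = $31.92 + $54.34 + $259.88 + $547.73 + $5.48 + $155.38 + $107.64 = $1,162.37
Net pay = $3,969.57 − $1,162.37 = $2,807.20

$2,807.20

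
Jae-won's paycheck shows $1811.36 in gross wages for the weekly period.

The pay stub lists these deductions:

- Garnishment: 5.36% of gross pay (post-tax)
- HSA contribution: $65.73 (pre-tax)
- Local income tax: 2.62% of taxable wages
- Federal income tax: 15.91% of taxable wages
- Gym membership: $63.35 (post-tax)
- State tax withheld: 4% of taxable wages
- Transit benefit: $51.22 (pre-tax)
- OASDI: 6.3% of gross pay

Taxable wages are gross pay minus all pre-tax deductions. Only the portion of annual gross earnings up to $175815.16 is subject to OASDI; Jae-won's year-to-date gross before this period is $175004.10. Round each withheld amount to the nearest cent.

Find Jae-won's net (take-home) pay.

HSA contribution: $65.73
Transit benefit: $51.22
Pre-tax total = $65.73 + $51.22 = $116.95
Taxable wages = $1811.36 − $116.95 = $1694.41
State tax withheld: $1694.41 × 0.04 = $67.78
Local income tax: $1694.41 × 0.0262 = $44.39
Federal income tax: $1694.41 × 0.1591 = $269.58
OASDI: only $175815.16 − $175004.10 = $811.06 of this check is subject → $811.06 × 0.063 = $51.10
Gym membership: $63.35
Garnishment: $1811.36 × 0.0536 = $97.09
Total deductions = $65.73 + $51.22 + $67.78 + $44.39 + $269.58 + $51.10 + $63.35 + $97.09 = $710.24
Net pay = $1811.36 − $710.24 = $1101.12

$1101.12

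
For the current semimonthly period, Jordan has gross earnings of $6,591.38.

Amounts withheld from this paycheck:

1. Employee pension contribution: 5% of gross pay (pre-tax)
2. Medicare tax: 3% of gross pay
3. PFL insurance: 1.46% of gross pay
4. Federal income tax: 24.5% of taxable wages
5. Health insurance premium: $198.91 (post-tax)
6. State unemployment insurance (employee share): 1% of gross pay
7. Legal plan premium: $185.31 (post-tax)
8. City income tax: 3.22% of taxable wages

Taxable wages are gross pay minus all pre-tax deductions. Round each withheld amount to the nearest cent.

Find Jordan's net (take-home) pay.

Employee pension contribution: $6,591.38 × 0.05 = $329.57
Taxable wages = $6,591.38 − $329.57 = $6,261.81
City income tax: $6,261.81 × 0.0322 = $201.63
Federal income tax: $6,261.81 × 0.245 = $1,534.14
Medicare tax: $6,591.38 × 0.03 = $197.74
PFL insurance: $6,591.38 × 0.0146 = $96.23
State unemployment insurance (employee share): $6,591.38 × 0.01 = $65.91
Legal plan premium: $185.31
Health insurance premium: $198.91
Total deductions = $329.57 + $201.63 + $1,534.14 + $197.74 + $96.23 + $65.91 + $185.31 + $198.91 = $2,809.44
Net pay = $6,591.38 − $2,809.44 = $3,781.94

$3,781.94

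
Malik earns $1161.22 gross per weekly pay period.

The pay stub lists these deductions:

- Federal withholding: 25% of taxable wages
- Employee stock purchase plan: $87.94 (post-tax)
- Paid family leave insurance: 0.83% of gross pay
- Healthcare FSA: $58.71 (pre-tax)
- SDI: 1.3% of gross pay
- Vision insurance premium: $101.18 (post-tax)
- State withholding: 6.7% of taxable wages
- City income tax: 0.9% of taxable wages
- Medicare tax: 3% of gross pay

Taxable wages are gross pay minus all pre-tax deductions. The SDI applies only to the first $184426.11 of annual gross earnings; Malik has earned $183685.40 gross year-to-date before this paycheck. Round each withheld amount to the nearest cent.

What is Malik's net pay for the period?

Healthcare FSA: $58.71
Taxable wages = $1161.22 − $58.71 = $1102.51
State withholding: $1102.51 × 0.067 = $73.87
Federal withholding: $1102.51 × 0.25 = $275.63
City income tax: $1102.51 × 0.009 = $9.92
Paid family leave insurance: $1161.22 × 0.0083 = $9.64
Medicare tax: $1161.22 × 0.03 = $34.84
SDI: only $184426.11 − $183685.40 = $740.71 of this check is subject → $740.71 × 0.013 = $9.63
Vision insurance premium: $101.18
Employee stock purchase plan: $87.94
Total deductions = $58.71 + $73.87 + $275.63 + $9.92 + $9.64 + $34.84 + $9.63 + $101.18 + $87.94 = $661.36
Net pay = $1161.22 − $661.36 = $499.86

$499.86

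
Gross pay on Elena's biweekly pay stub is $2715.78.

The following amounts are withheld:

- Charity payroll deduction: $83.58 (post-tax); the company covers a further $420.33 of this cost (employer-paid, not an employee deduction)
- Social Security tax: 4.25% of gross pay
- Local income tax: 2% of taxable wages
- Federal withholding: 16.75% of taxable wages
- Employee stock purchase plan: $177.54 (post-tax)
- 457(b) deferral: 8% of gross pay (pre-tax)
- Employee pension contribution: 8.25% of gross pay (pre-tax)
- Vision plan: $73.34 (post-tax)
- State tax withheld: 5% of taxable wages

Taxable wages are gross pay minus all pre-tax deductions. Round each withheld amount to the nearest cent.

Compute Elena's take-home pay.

$1284.41

Employee pension contribution: $2715.78 × 0.0825 = $224.05
457(b) deferral: $2715.78 × 0.08 = $217.26
Pre-tax total = $224.05 + $217.26 = $441.31
Taxable wages = $2715.78 − $441.31 = $2274.47
Federal withholding: $2274.47 × 0.1675 = $380.97
Local income tax: $2274.47 × 0.02 = $45.49
State tax withheld: $2274.47 × 0.05 = $113.72
Social Security tax: $2715.78 × 0.0425 = $115.42
Charity payroll deduction: $83.58
Vision plan: $73.34
Employee stock purchase plan: $177.54
(Employer's $420.33 toward charity payroll deduction is not withheld from the employee.)
Total deductions = $224.05 + $217.26 + $380.97 + $45.49 + $113.72 + $115.42 + $83.58 + $73.34 + $177.54 = $1431.37
Net pay = $2715.78 − $1431.37 = $1284.41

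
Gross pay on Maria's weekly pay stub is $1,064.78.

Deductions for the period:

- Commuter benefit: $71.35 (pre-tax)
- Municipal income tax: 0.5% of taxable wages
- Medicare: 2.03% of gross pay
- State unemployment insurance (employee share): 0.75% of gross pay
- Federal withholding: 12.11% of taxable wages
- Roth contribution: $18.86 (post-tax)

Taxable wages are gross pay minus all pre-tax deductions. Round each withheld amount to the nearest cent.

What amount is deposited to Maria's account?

Commuter benefit: $71.35
Taxable wages = $1,064.78 − $71.35 = $993.43
Municipal income tax: $993.43 × 0.005 = $4.97
Federal withholding: $993.43 × 0.1211 = $120.30
State unemployment insurance (employee share): $1,064.78 × 0.0075 = $7.99
Medicare: $1,064.78 × 0.0203 = $21.62
Roth contribution: $18.86
Total deductions = $71.35 + $4.97 + $120.30 + $7.99 + $21.62 + $18.86 = $245.09
Net pay = $1,064.78 − $245.09 = $819.69

$819.69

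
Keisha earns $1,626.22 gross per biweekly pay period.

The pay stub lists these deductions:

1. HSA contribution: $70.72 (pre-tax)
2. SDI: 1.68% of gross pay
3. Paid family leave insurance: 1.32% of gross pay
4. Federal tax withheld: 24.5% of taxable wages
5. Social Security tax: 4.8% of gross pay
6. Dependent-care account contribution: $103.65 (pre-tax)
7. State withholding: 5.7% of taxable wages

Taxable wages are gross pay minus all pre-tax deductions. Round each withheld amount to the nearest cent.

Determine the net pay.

$886.54

HSA contribution: $70.72
Dependent-care account contribution: $103.65
Pre-tax total = $70.72 + $103.65 = $174.37
Taxable wages = $1,626.22 − $174.37 = $1,451.85
State withholding: $1,451.85 × 0.057 = $82.76
Federal tax withheld: $1,451.85 × 0.245 = $355.70
Paid family leave insurance: $1,626.22 × 0.0132 = $21.47
Social Security tax: $1,626.22 × 0.048 = $78.06
SDI: $1,626.22 × 0.0168 = $27.32
Total deductions = $70.72 + $103.65 + $82.76 + $355.70 + $21.47 + $78.06 + $27.32 = $739.68
Net pay = $1,626.22 − $739.68 = $886.54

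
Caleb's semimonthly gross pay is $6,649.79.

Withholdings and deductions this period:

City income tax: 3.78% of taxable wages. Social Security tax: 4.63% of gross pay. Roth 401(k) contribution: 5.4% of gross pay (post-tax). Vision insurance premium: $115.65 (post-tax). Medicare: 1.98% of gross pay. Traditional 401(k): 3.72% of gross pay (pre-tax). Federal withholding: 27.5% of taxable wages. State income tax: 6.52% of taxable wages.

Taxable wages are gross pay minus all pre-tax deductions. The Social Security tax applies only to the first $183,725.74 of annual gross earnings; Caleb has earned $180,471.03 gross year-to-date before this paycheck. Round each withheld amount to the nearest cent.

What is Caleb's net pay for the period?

Traditional 401(k): $6,649.79 × 0.0372 = $247.37
Taxable wages = $6,649.79 − $247.37 = $6,402.42
City income tax: $6,402.42 × 0.0378 = $242.01
State income tax: $6,402.42 × 0.0652 = $417.44
Federal withholding: $6,402.42 × 0.275 = $1,760.67
Social Security tax: only $183,725.74 − $180,471.03 = $3,254.71 of this check is subject → $3,254.71 × 0.0463 = $150.69
Medicare: $6,649.79 × 0.0198 = $131.67
Roth 401(k) contribution: $6,649.79 × 0.054 = $359.09
Vision insurance premium: $115.65
Total deductions = $247.37 + $242.01 + $417.44 + $1,760.67 + $150.69 + $131.67 + $359.09 + $115.65 = $3,424.59
Net pay = $6,649.79 − $3,424.59 = $3,225.20

$3,225.20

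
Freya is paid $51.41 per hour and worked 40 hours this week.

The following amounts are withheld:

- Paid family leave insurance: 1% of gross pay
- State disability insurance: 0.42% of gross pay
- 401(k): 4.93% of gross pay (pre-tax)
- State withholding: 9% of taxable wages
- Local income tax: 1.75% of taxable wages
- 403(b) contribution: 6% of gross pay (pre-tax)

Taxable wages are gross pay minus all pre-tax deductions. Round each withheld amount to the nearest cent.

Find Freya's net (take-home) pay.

Gross pay: 40 × $51.41 = $2056.40
401(k): $2056.40 × 0.0493 = $101.38
403(b) contribution: $2056.40 × 0.06 = $123.38
Pre-tax total = $101.38 + $123.38 = $224.76
Taxable wages = $2056.40 − $224.76 = $1831.64
Local income tax: $1831.64 × 0.0175 = $32.05
State withholding: $1831.64 × 0.09 = $164.85
State disability insurance: $2056.40 × 0.0042 = $8.64
Paid family leave insurance: $2056.40 × 0.01 = $20.56
Total deductions = $101.38 + $123.38 + $32.05 + $164.85 + $8.64 + $20.56 = $450.86
Net pay = $2056.40 − $450.86 = $1605.54

$1605.54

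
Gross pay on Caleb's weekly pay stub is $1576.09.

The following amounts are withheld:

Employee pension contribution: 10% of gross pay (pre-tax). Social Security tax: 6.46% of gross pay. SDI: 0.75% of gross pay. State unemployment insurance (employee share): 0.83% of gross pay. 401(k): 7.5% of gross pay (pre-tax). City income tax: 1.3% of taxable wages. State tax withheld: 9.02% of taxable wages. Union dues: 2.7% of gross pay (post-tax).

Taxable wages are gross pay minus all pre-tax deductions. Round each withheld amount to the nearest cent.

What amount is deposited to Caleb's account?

$996.82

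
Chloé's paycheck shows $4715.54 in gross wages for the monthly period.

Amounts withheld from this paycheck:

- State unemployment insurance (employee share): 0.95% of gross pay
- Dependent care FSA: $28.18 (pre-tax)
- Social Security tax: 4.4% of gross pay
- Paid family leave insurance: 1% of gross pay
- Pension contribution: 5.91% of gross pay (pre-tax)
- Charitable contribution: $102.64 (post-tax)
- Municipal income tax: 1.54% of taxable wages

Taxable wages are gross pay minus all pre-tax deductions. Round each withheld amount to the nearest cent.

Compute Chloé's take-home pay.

$3938.70

Dependent care FSA: $28.18
Pension contribution: $4715.54 × 0.0591 = $278.69
Pre-tax total = $28.18 + $278.69 = $306.87
Taxable wages = $4715.54 − $306.87 = $4408.67
Municipal income tax: $4408.67 × 0.0154 = $67.89
State unemployment insurance (employee share): $4715.54 × 0.0095 = $44.80
Paid family leave insurance: $4715.54 × 0.01 = $47.16
Social Security tax: $4715.54 × 0.044 = $207.48
Charitable contribution: $102.64
Total deductions = $28.18 + $278.69 + $67.89 + $44.80 + $47.16 + $207.48 + $102.64 = $776.84
Net pay = $4715.54 − $776.84 = $3938.70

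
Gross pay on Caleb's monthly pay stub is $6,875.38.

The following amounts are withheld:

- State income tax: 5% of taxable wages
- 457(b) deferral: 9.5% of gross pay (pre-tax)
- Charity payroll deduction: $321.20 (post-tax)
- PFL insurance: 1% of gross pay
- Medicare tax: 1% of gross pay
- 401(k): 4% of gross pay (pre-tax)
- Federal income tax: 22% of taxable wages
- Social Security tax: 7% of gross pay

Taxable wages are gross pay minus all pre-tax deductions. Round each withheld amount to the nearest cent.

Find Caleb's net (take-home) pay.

$3,401.48

401(k): $6,875.38 × 0.04 = $275.02
457(b) deferral: $6,875.38 × 0.095 = $653.16
Pre-tax total = $275.02 + $653.16 = $928.18
Taxable wages = $6,875.38 − $928.18 = $5,947.20
State income tax: $5,947.20 × 0.05 = $297.36
Federal income tax: $5,947.20 × 0.22 = $1,308.38
Medicare tax: $6,875.38 × 0.01 = $68.75
PFL insurance: $6,875.38 × 0.01 = $68.75
Social Security tax: $6,875.38 × 0.07 = $481.28
Charity payroll deduction: $321.20
Total deductions = $275.02 + $653.16 + $297.36 + $1,308.38 + $68.75 + $68.75 + $481.28 + $321.20 = $3,473.90
Net pay = $6,875.38 − $3,473.90 = $3,401.48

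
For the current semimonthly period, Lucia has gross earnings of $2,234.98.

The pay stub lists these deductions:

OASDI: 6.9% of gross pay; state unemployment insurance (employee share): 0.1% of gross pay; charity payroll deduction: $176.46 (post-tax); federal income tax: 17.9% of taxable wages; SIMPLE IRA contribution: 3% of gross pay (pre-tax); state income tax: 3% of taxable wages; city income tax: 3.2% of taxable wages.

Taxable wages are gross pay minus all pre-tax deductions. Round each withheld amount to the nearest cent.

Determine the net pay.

$1,312.56

SIMPLE IRA contribution: $2,234.98 × 0.03 = $67.05
Taxable wages = $2,234.98 − $67.05 = $2,167.93
City income tax: $2,167.93 × 0.032 = $69.37
State income tax: $2,167.93 × 0.03 = $65.04
Federal income tax: $2,167.93 × 0.179 = $388.06
State unemployment insurance (employee share): $2,234.98 × 0.001 = $2.23
OASDI: $2,234.98 × 0.069 = $154.21
Charity payroll deduction: $176.46
Total deductions = $67.05 + $69.37 + $65.04 + $388.06 + $2.23 + $154.21 + $176.46 = $922.42
Net pay = $2,234.98 − $922.42 = $1,312.56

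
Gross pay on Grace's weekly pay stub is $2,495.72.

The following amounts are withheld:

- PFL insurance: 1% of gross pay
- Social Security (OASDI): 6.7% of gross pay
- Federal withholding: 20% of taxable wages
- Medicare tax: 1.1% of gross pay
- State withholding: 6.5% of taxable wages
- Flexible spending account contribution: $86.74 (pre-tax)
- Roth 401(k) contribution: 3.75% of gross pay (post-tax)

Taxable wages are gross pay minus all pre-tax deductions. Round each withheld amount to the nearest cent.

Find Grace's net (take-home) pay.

$1,457.39

Flexible spending account contribution: $86.74
Taxable wages = $2,495.72 − $86.74 = $2,408.98
State withholding: $2,408.98 × 0.065 = $156.58
Federal withholding: $2,408.98 × 0.2 = $481.80
Social Security (OASDI): $2,495.72 × 0.067 = $167.21
Medicare tax: $2,495.72 × 0.011 = $27.45
PFL insurance: $2,495.72 × 0.01 = $24.96
Roth 401(k) contribution: $2,495.72 × 0.0375 = $93.59
Total deductions = $86.74 + $156.58 + $481.80 + $167.21 + $27.45 + $24.96 + $93.59 = $1,038.33
Net pay = $2,495.72 − $1,038.33 = $1,457.39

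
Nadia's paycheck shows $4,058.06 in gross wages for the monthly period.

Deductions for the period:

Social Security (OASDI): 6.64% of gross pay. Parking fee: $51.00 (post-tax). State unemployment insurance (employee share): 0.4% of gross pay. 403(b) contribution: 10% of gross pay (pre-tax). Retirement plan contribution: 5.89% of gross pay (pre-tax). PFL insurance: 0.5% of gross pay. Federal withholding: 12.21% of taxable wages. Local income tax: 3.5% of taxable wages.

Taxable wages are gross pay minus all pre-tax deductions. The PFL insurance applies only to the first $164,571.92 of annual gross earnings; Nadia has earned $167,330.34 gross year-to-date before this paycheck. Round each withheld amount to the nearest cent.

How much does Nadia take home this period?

Retirement plan contribution: $4,058.06 × 0.0589 = $239.02
403(b) contribution: $4,058.06 × 0.1 = $405.81
Pre-tax total = $239.02 + $405.81 = $644.83
Taxable wages = $4,058.06 − $644.83 = $3,413.23
Local income tax: $3,413.23 × 0.035 = $119.46
Federal withholding: $3,413.23 × 0.1221 = $416.76
State unemployment insurance (employee share): $4,058.06 × 0.004 = $16.23
PFL insurance: annual cap $164,571.92 already reached (YTD $167,330.34), so $0.00
Social Security (OASDI): $4,058.06 × 0.0664 = $269.46
Parking fee: $51.00
Total deductions = $239.02 + $405.81 + $119.46 + $416.76 + $16.23 + $0.00 + $269.46 + $51.00 = $1,517.74
Net pay = $4,058.06 − $1,517.74 = $2,540.32

$2,540.32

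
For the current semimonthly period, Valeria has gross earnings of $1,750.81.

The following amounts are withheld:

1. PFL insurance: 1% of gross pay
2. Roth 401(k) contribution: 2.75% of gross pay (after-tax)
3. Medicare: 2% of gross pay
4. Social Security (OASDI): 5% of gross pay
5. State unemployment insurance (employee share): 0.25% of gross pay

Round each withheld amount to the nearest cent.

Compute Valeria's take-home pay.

PFL insurance: $1,750.81 × 0.01 = $17.51
Medicare: $1,750.81 × 0.02 = $35.02
Social Security (OASDI): $1,750.81 × 0.05 = $87.54
State unemployment insurance (employee share): $1,750.81 × 0.0025 = $4.38
Roth 401(k) contribution: $1,750.81 × 0.0275 = $48.15
Total deductions = $17.51 + $35.02 + $87.54 + $4.38 + $48.15 = $192.60
Net pay = $1,750.81 − $192.60 = $1,558.21

$1,558.21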